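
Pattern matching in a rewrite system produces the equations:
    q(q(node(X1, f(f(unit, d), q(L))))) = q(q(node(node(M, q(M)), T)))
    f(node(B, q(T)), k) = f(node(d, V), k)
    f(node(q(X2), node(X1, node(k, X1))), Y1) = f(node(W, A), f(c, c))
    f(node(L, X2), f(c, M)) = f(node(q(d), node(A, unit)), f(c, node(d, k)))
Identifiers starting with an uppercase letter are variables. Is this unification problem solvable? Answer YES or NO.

YES

Decompose q/1: q(node(X1, f(f(unit, d), q(L)))) = q(node(node(M, q(M)), T)).
Decompose q/1: node(X1, f(f(unit, d), q(L))) = node(node(M, q(M)), T).
Decompose node/2: X1 = node(M, q(M)),  f(f(unit, d), q(L)) = T.
Bind X1 := node(M, q(M)); substituting into the one remaining equation that mentions X1 gives: f(node(q(X2), node(node(M, q(M)), node(k, node(M, q(M))))), Y1) = f(node(W, A), f(c, c)).
Bind T := f(f(unit, d), q(L)); substituting into the one remaining equation that mentions T gives: f(node(B, q(f(f(unit, d), q(L)))), k) = f(node(d, V), k).
Decompose f/2: node(B, q(f(f(unit, d), q(L)))) = node(d, V),  k = k.
Decompose node/2: B = d,  q(f(f(unit, d), q(L))) = V.
Bind B := d; no other remaining equation mentions B.
Bind V := q(f(f(unit, d), q(L))); no other remaining equation mentions V.
Delete trivial equation k = k.
Decompose f/2: node(q(X2), node(node(M, q(M)), node(k, node(M, q(M))))) = node(W, A),  Y1 = f(c, c).
Decompose node/2: q(X2) = W,  node(node(M, q(M)), node(k, node(M, q(M)))) = A.
Bind W := q(X2); no other remaining equation mentions W.
Bind A := node(node(M, q(M)), node(k, node(M, q(M)))); substituting into the one remaining equation that mentions A gives: f(node(L, X2), f(c, M)) = f(node(q(d), node(node(node(M, q(M)), node(k, node(M, q(M)))), unit)), f(c, node(d, k))).
Bind Y1 := f(c, c); no other remaining equation mentions Y1.
Decompose f/2: node(L, X2) = node(q(d), node(node(node(M, q(M)), node(k, node(M, q(M)))), unit)),  f(c, M) = f(c, node(d, k)).
Decompose node/2: L = q(d),  X2 = node(node(node(M, q(M)), node(k, node(M, q(M)))), unit).
Bind L := q(d); no other remaining equation mentions L. Substituting into the earlier bindings gives T := f(f(unit, d), q(q(d))), V := q(f(f(unit, d), q(q(d)))).
Bind X2 := node(node(node(M, q(M)), node(k, node(M, q(M)))), unit); no other remaining equation mentions X2. Substituting into the earlier binding gives W := q(node(node(node(M, q(M)), node(k, node(M, q(M)))), unit)).
Decompose f/2: c = c,  M = node(d, k).
Delete trivial equation c = c.
Bind M := node(d, k). Substituting into the earlier bindings gives X1 := node(node(d, k), q(node(d, k))), W := q(node(node(node(node(d, k), q(node(d, k))), node(k, node(node(d, k), q(node(d, k))))), unit)), A := node(node(node(d, k), q(node(d, k))), node(k, node(node(d, k), q(node(d, k))))), X2 := node(node(node(node(d, k), q(node(d, k))), node(k, node(node(d, k), q(node(d, k))))), unit).
No equations remain and no clash or occurs-check failure arose, so a unifier exists.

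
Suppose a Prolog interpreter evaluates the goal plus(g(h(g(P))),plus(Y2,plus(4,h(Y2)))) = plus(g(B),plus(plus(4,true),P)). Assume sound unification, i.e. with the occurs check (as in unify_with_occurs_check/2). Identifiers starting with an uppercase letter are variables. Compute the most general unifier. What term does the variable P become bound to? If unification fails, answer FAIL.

plus(4,h(plus(4,true)))

Decompose plus/2: g(h(g(P))) = g(B),  plus(Y2,plus(4,h(Y2))) = plus(plus(4,true),P).
Decompose g/1: h(g(P)) = B.
Bind B := h(g(P)); no other remaining equation mentions B.
Decompose plus/2: Y2 = plus(4,true),  plus(4,h(Y2)) = P.
Bind Y2 := plus(4,true); substituting into the remaining equation gives: plus(4,h(plus(4,true))) = P.
Bind P := plus(4,h(plus(4,true))). Substituting into the earlier binding gives B := h(g(plus(4,h(plus(4,true))))).
MGU = { B = h(g(plus(4,h(plus(4,true))))), Y2 = plus(4,true), P = plus(4,h(plus(4,true))) }, so P = plus(4,h(plus(4,true))).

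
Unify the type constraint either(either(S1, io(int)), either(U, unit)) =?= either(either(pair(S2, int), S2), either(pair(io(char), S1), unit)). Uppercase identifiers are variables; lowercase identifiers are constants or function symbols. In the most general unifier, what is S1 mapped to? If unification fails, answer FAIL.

pair(io(int), int)

Decompose either/2: either(S1, io(int)) =?= either(pair(S2, int), S2),  either(U, unit) =?= either(pair(io(char), S1), unit).
Decompose either/2: S1 =?= pair(S2, int),  io(int) =?= S2.
Bind S1 := pair(S2, int); substituting into the one remaining equation that mentions S1 gives: either(U, unit) =?= either(pair(io(char), pair(S2, int)), unit).
Bind S2 := io(int); substituting into the remaining equation gives: either(U, unit) =?= either(pair(io(char), pair(io(int), int)), unit). Substituting into the earlier binding gives S1 := pair(io(int), int).
Decompose either/2: U =?= pair(io(char), pair(io(int), int)),  unit =?= unit.
Bind U := pair(io(char), pair(io(int), int)); no other remaining equation mentions U.
Delete trivial equation unit =?= unit.
MGU = { S1 := pair(io(int), int), S2 := io(int), U := pair(io(char), pair(io(int), int)) }, so S1 := pair(io(int), int).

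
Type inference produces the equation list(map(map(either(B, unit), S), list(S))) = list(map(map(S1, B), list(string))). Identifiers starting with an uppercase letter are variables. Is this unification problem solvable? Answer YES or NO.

YES

Decompose list/1: map(map(either(B, unit), S), list(S)) = map(map(S1, B), list(string)).
Decompose map/2: map(either(B, unit), S) = map(S1, B),  list(S) = list(string).
Decompose map/2: either(B, unit) = S1,  S = B.
Bind S1 := either(B, unit); no other remaining equation mentions S1.
Bind S := B; substituting into the remaining equation gives: list(B) = list(string).
Decompose list/1: B = string.
Bind B := string. Substituting into the earlier bindings gives S1 := either(string, unit), S := string.
No equations remain and no clash or occurs-check failure arose, so a unifier exists.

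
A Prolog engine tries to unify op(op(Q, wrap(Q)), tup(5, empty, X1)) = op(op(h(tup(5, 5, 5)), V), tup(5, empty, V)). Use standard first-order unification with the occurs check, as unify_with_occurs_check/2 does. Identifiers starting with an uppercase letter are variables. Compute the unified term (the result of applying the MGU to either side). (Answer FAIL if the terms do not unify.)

op(op(h(tup(5, 5, 5)), wrap(h(tup(5, 5, 5)))), tup(5, empty, wrap(h(tup(5, 5, 5)))))

Decompose op/2: op(Q, wrap(Q)) = op(h(tup(5, 5, 5)), V),  tup(5, empty, X1) = tup(5, empty, V).
Decompose op/2: Q = h(tup(5, 5, 5)),  wrap(Q) = V.
Bind Q := h(tup(5, 5, 5)); substituting into the one remaining equation that mentions Q gives: wrap(h(tup(5, 5, 5))) = V.
Bind V := wrap(h(tup(5, 5, 5))); substituting into the remaining equation gives: tup(5, empty, X1) = tup(5, empty, wrap(h(tup(5, 5, 5)))).
Decompose tup/3: 5 = 5,  empty = empty,  X1 = wrap(h(tup(5, 5, 5))).
Delete trivial equation 5 = 5.
Delete trivial equation empty = empty.
Bind X1 := wrap(h(tup(5, 5, 5))).
Applying the MGU to either side gives op(op(h(tup(5, 5, 5)), wrap(h(tup(5, 5, 5)))), tup(5, empty, wrap(h(tup(5, 5, 5))))).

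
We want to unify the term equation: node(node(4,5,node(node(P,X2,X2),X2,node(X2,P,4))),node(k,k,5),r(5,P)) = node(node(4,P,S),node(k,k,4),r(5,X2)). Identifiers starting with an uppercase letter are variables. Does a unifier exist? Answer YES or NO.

Decompose node/3: node(4,5,node(node(P,X2,X2),X2,node(X2,P,4))) = node(4,P,S),  node(k,k,5) = node(k,k,4),  r(5,P) = r(5,X2).
Decompose node/3: 4 = 4,  5 = P,  node(node(P,X2,X2),X2,node(X2,P,4)) = S.
Delete trivial equation 4 = 4.
Bind P := 5; substituting into the 2 remaining equations that mention P gives: node(node(5,X2,X2),X2,node(X2,5,4)) = S,  r(5,5) = r(5,X2).
Bind S := node(node(5,X2,X2),X2,node(X2,5,4)); no other remaining equation mentions S.
Decompose node/3: k = k,  k = k,  5 = 4.
Delete trivial equation k = k.
Delete trivial equation k = k.
Clash: constants 5 and 4 differ; no unifier exists.

NO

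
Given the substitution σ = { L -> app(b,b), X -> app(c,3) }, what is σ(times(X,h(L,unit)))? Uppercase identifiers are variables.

times(app(c,3),h(app(b,b),unit))

Replace each occurrence of L with app(b,b).
Replace each occurrence of X with app(c,3).
Result: times(app(c,3),h(app(b,b),unit)).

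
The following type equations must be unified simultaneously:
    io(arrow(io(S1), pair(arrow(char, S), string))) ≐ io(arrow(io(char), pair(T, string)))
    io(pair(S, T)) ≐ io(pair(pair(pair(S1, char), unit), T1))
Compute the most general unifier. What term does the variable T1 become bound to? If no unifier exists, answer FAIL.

Decompose io/1: arrow(io(S1), pair(arrow(char, S), string)) ≐ arrow(io(char), pair(T, string)).
Decompose arrow/2: io(S1) ≐ io(char),  pair(arrow(char, S), string) ≐ pair(T, string).
Decompose io/1: S1 ≐ char.
Bind S1 := char; substituting into the one remaining equation that mentions S1 gives: io(pair(S, T)) ≐ io(pair(pair(pair(char, char), unit), T1)).
Decompose pair/2: arrow(char, S) ≐ T,  string ≐ string.
Bind T := arrow(char, S); substituting into the one remaining equation that mentions T gives: io(pair(S, arrow(char, S))) ≐ io(pair(pair(pair(char, char), unit), T1)).
Delete trivial equation string ≐ string.
Decompose io/1: pair(S, arrow(char, S)) ≐ pair(pair(pair(char, char), unit), T1).
Decompose pair/2: S ≐ pair(pair(char, char), unit),  arrow(char, S) ≐ T1.
Bind S := pair(pair(char, char), unit); substituting into the remaining equation gives: arrow(char, pair(pair(char, char), unit)) ≐ T1. Substituting into the earlier binding gives T := arrow(char, pair(pair(char, char), unit)).
Bind T1 := arrow(char, pair(pair(char, char), unit)).
MGU = { S1 ↦ char, T ↦ arrow(char, pair(pair(char, char), unit)), S ↦ pair(pair(char, char), unit), T1 ↦ arrow(char, pair(pair(char, char), unit)) }, so T1 ↦ arrow(char, pair(pair(char, char), unit)).

arrow(char, pair(pair(char, char), unit))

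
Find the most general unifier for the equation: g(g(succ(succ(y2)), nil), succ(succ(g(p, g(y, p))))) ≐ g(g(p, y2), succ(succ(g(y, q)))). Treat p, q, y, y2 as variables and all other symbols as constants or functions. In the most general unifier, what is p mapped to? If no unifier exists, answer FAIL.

succ(succ(nil))

Decompose g/2: g(succ(succ(y2)), nil) ≐ g(p, y2),  succ(succ(g(p, g(y, p)))) ≐ succ(succ(g(y, q))).
Decompose g/2: succ(succ(y2)) ≐ p,  nil ≐ y2.
Bind p := succ(succ(y2)); substituting into the one remaining equation that mentions p gives: succ(succ(g(succ(succ(y2)), g(y, succ(succ(y2)))))) ≐ succ(succ(g(y, q))).
Bind y2 := nil; substituting into the remaining equation gives: succ(succ(g(succ(succ(nil)), g(y, succ(succ(nil)))))) ≐ succ(succ(g(y, q))). Substituting into the earlier binding gives p := succ(succ(nil)).
Decompose succ/1: succ(g(succ(succ(nil)), g(y, succ(succ(nil))))) ≐ succ(g(y, q)).
Decompose succ/1: g(succ(succ(nil)), g(y, succ(succ(nil)))) ≐ g(y, q).
Decompose g/2: succ(succ(nil)) ≐ y,  g(y, succ(succ(nil))) ≐ q.
Bind y := succ(succ(nil)); substituting into the remaining equation gives: g(succ(succ(nil)), succ(succ(nil))) ≐ q.
Bind q := g(succ(succ(nil)), succ(succ(nil))).
MGU = { p ↦ succ(succ(nil)), y2 ↦ nil, y ↦ succ(succ(nil)), q ↦ g(succ(succ(nil)), succ(succ(nil))) }, so p ↦ succ(succ(nil)).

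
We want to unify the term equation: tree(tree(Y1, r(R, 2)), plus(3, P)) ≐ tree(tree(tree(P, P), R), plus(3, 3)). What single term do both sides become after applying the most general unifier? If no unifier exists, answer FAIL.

Decompose tree/2: tree(Y1, r(R, 2)) ≐ tree(tree(P, P), R),  plus(3, P) ≐ plus(3, 3).
Decompose tree/2: Y1 ≐ tree(P, P),  r(R, 2) ≐ R.
Bind Y1 := tree(P, P); no other remaining equation mentions Y1.
Occurs check fails: R occurs in r(R, 2); the equation R ≐ r(R, 2) has no finite solution.

FAIL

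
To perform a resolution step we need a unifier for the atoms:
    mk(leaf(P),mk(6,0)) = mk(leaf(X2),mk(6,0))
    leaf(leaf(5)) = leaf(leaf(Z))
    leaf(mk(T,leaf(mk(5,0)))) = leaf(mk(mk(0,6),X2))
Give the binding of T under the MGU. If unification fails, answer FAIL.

mk(0,6)

Decompose mk/2: leaf(P) = leaf(X2),  mk(6,0) = mk(6,0).
Decompose leaf/1: P = X2.
Bind P := X2; no other remaining equation mentions P.
Delete trivial equation mk(6,0) = mk(6,0).
Decompose leaf/1: leaf(5) = leaf(Z).
Decompose leaf/1: 5 = Z.
Bind Z := 5; no other remaining equation mentions Z.
Decompose leaf/1: mk(T,leaf(mk(5,0))) = mk(mk(0,6),X2).
Decompose mk/2: T = mk(0,6),  leaf(mk(5,0)) = X2.
Bind T := mk(0,6); no other remaining equation mentions T.
Bind X2 := leaf(mk(5,0)). Substituting into the earlier binding gives P := leaf(mk(5,0)).
MGU = { P ↦ leaf(mk(5,0)), Z ↦ 5, T ↦ mk(0,6), X2 ↦ leaf(mk(5,0)) }, so T ↦ mk(0,6).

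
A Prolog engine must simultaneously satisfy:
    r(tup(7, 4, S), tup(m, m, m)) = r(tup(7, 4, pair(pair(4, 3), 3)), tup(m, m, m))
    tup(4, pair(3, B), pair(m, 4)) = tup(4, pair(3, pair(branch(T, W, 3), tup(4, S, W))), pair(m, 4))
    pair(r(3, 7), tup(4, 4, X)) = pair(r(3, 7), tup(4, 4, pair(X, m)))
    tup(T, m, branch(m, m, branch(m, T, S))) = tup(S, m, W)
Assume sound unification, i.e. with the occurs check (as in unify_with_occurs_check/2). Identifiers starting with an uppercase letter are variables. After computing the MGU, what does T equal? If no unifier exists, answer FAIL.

FAIL

Decompose r/2: tup(7, 4, S) = tup(7, 4, pair(pair(4, 3), 3)),  tup(m, m, m) = tup(m, m, m).
Decompose tup/3: 7 = 7,  4 = 4,  S = pair(pair(4, 3), 3).
Delete trivial equation 7 = 7.
Delete trivial equation 4 = 4.
Bind S := pair(pair(4, 3), 3); substituting into the 2 remaining equations that mention S gives: tup(4, pair(3, B), pair(m, 4)) = tup(4, pair(3, pair(branch(T, W, 3), tup(4, pair(pair(4, 3), 3), W))), pair(m, 4)),  tup(T, m, branch(m, m, branch(m, T, pair(pair(4, 3), 3)))) = tup(pair(pair(4, 3), 3), m, W).
Delete trivial equation tup(m, m, m) = tup(m, m, m).
Decompose tup/3: 4 = 4,  pair(3, B) = pair(3, pair(branch(T, W, 3), tup(4, pair(pair(4, 3), 3), W))),  pair(m, 4) = pair(m, 4).
Delete trivial equation 4 = 4.
Decompose pair/2: 3 = 3,  B = pair(branch(T, W, 3), tup(4, pair(pair(4, 3), 3), W)).
Delete trivial equation 3 = 3.
Bind B := pair(branch(T, W, 3), tup(4, pair(pair(4, 3), 3), W)); no other remaining equation mentions B.
Delete trivial equation pair(m, 4) = pair(m, 4).
Decompose pair/2: r(3, 7) = r(3, 7),  tup(4, 4, X) = tup(4, 4, pair(X, m)).
Delete trivial equation r(3, 7) = r(3, 7).
Decompose tup/3: 4 = 4,  4 = 4,  X = pair(X, m).
Delete trivial equation 4 = 4.
Delete trivial equation 4 = 4.
Occurs check fails: X occurs in pair(X, m); the equation X = pair(X, m) has no finite solution.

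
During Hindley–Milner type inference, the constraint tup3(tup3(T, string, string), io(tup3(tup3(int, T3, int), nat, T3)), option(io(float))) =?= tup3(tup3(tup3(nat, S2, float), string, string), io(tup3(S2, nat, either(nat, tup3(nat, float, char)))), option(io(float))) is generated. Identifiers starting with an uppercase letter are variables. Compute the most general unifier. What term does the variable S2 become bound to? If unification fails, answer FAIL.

Decompose tup3/3: tup3(T, string, string) =?= tup3(tup3(nat, S2, float), string, string),  io(tup3(tup3(int, T3, int), nat, T3)) =?= io(tup3(S2, nat, either(nat, tup3(nat, float, char)))),  option(io(float)) =?= option(io(float)).
Decompose tup3/3: T =?= tup3(nat, S2, float),  string =?= string,  string =?= string.
Bind T := tup3(nat, S2, float); no other remaining equation mentions T.
Delete trivial equation string =?= string.
Delete trivial equation string =?= string.
Decompose io/1: tup3(tup3(int, T3, int), nat, T3) =?= tup3(S2, nat, either(nat, tup3(nat, float, char))).
Decompose tup3/3: tup3(int, T3, int) =?= S2,  nat =?= nat,  T3 =?= either(nat, tup3(nat, float, char)).
Bind S2 := tup3(int, T3, int); no other remaining equation mentions S2. Substituting into the earlier binding gives T := tup3(nat, tup3(int, T3, int), float).
Delete trivial equation nat =?= nat.
Bind T3 := either(nat, tup3(nat, float, char)); no other remaining equation mentions T3. Substituting into the earlier bindings gives T := tup3(nat, tup3(int, either(nat, tup3(nat, float, char)), int), float), S2 := tup3(int, either(nat, tup3(nat, float, char)), int).
Delete trivial equation option(io(float)) =?= option(io(float)).
MGU = { T -> tup3(nat, tup3(int, either(nat, tup3(nat, float, char)), int), float), S2 -> tup3(int, either(nat, tup3(nat, float, char)), int), T3 -> either(nat, tup3(nat, float, char)) }, so S2 -> tup3(int, either(nat, tup3(nat, float, char)), int).

tup3(int, either(nat, tup3(nat, float, char)), int)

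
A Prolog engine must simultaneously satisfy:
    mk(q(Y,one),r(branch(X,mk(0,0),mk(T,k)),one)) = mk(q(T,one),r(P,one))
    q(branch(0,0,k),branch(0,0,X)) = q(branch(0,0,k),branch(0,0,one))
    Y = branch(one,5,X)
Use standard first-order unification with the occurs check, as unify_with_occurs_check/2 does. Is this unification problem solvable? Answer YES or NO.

YES

Decompose mk/2: q(Y,one) = q(T,one),  r(branch(X,mk(0,0),mk(T,k)),one) = r(P,one).
Decompose q/2: Y = T,  one = one.
Bind Y := T; substituting into the one remaining equation that mentions Y gives: T = branch(one,5,X).
Delete trivial equation one = one.
Decompose r/2: branch(X,mk(0,0),mk(T,k)) = P,  one = one.
Bind P := branch(X,mk(0,0),mk(T,k)); no other remaining equation mentions P.
Delete trivial equation one = one.
Decompose q/2: branch(0,0,k) = branch(0,0,k),  branch(0,0,X) = branch(0,0,one).
Delete trivial equation branch(0,0,k) = branch(0,0,k).
Decompose branch/3: 0 = 0,  0 = 0,  X = one.
Delete trivial equation 0 = 0.
Delete trivial equation 0 = 0.
Bind X := one; substituting into the remaining equation gives: T = branch(one,5,one). Substituting into the earlier binding gives P := branch(one,mk(0,0),mk(T,k)).
Bind T := branch(one,5,one). Substituting into the earlier bindings gives Y := branch(one,5,one), P := branch(one,mk(0,0),mk(branch(one,5,one),k)).
No equations remain and no clash or occurs-check failure arose, so a unifier exists.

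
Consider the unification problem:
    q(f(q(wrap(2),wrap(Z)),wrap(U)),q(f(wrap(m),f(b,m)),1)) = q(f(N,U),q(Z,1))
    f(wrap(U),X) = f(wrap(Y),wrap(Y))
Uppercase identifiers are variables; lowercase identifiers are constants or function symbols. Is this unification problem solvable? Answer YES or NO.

Decompose q/2: f(q(wrap(2),wrap(Z)),wrap(U)) = f(N,U),  q(f(wrap(m),f(b,m)),1) = q(Z,1).
Decompose f/2: q(wrap(2),wrap(Z)) = N,  wrap(U) = U.
Bind N := q(wrap(2),wrap(Z)); no other remaining equation mentions N.
Occurs check fails: U occurs in wrap(U); the equation U = wrap(U) has no finite solution.

NO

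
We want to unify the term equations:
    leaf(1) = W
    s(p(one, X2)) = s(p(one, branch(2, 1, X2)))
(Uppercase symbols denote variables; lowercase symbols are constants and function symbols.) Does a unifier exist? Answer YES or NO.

Bind W := leaf(1); no other remaining equation mentions W.
Decompose s/1: p(one, X2) = p(one, branch(2, 1, X2)).
Decompose p/2: one = one,  X2 = branch(2, 1, X2).
Delete trivial equation one = one.
Occurs check fails: X2 occurs in branch(2, 1, X2); the equation X2 = branch(2, 1, X2) has no finite solution.

NO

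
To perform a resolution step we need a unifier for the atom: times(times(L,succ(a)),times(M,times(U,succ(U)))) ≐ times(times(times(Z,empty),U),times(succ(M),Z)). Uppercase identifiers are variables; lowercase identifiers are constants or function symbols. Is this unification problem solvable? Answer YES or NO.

NO

Decompose times/2: times(L,succ(a)) ≐ times(times(Z,empty),U),  times(M,times(U,succ(U))) ≐ times(succ(M),Z).
Decompose times/2: L ≐ times(Z,empty),  succ(a) ≐ U.
Bind L := times(Z,empty); no other remaining equation mentions L.
Bind U := succ(a); substituting into the remaining equation gives: times(M,times(succ(a),succ(succ(a)))) ≐ times(succ(M),Z).
Decompose times/2: M ≐ succ(M),  times(succ(a),succ(succ(a))) ≐ Z.
Occurs check fails: M occurs in succ(M); the equation M ≐ succ(M) has no finite solution.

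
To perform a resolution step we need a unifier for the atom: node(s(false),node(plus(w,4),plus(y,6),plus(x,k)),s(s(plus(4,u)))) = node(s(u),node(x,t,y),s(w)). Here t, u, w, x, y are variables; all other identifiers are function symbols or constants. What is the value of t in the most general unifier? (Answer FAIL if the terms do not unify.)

plus(plus(plus(s(plus(4,false)),4),k),6)

Decompose node/3: s(false) = s(u),  node(plus(w,4),plus(y,6),plus(x,k)) = node(x,t,y),  s(s(plus(4,u))) = s(w).
Decompose s/1: false = u.
Bind u := false; substituting into the one remaining equation that mentions u gives: s(s(plus(4,false))) = s(w).
Decompose node/3: plus(w,4) = x,  plus(y,6) = t,  plus(x,k) = y.
Bind x := plus(w,4); substituting into the one remaining equation that mentions x gives: plus(plus(w,4),k) = y.
Bind t := plus(y,6); no other remaining equation mentions t.
Bind y := plus(plus(w,4),k); no other remaining equation mentions y. Substituting into the earlier binding gives t := plus(plus(plus(w,4),k),6).
Decompose s/1: s(plus(4,false)) = w.
Bind w := s(plus(4,false)). Substituting into the earlier bindings gives x := plus(s(plus(4,false)),4), t := plus(plus(plus(s(plus(4,false)),4),k),6), y := plus(plus(s(plus(4,false)),4),k).
MGU = { u -> false, x -> plus(s(plus(4,false)),4), t -> plus(plus(plus(s(plus(4,false)),4),k),6), y -> plus(plus(s(plus(4,false)),4),k), w -> s(plus(4,false)) }, so t -> plus(plus(plus(s(plus(4,false)),4),k),6).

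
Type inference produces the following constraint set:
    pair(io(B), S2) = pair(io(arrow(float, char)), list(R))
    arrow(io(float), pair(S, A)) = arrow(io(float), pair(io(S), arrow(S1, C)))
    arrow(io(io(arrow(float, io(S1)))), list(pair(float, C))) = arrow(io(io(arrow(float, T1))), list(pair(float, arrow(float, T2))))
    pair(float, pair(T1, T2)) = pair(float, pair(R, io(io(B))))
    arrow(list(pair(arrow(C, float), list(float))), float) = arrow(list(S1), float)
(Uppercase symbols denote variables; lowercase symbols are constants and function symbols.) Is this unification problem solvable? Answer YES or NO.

NO

Decompose pair/2: io(B) = io(arrow(float, char)),  S2 = list(R).
Decompose io/1: B = arrow(float, char).
Bind B := arrow(float, char); substituting into the one remaining equation that mentions B gives: pair(float, pair(T1, T2)) = pair(float, pair(R, io(io(arrow(float, char))))).
Bind S2 := list(R); no other remaining equation mentions S2.
Decompose arrow/2: io(float) = io(float),  pair(S, A) = pair(io(S), arrow(S1, C)).
Delete trivial equation io(float) = io(float).
Decompose pair/2: S = io(S),  A = arrow(S1, C).
Occurs check fails: S occurs in io(S); the equation S = io(S) has no finite solution.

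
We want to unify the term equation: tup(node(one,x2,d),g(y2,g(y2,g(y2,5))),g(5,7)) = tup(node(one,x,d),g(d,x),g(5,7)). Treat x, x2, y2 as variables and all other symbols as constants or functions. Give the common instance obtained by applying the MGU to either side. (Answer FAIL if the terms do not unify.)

tup(node(one,g(d,g(d,5)),d),g(d,g(d,g(d,5))),g(5,7))

Decompose tup/3: node(one,x2,d) = node(one,x,d),  g(y2,g(y2,g(y2,5))) = g(d,x),  g(5,7) = g(5,7).
Decompose node/3: one = one,  x2 = x,  d = d.
Delete trivial equation one = one.
Bind x2 := x; no other remaining equation mentions x2.
Delete trivial equation d = d.
Decompose g/2: y2 = d,  g(y2,g(y2,5)) = x.
Bind y2 := d; substituting into the one remaining equation that mentions y2 gives: g(d,g(d,5)) = x.
Bind x := g(d,g(d,5)); no other remaining equation mentions x. Substituting into the earlier binding gives x2 := g(d,g(d,5)).
Delete trivial equation g(5,7) = g(5,7).
Applying the MGU to either side gives tup(node(one,g(d,g(d,5)),d),g(d,g(d,g(d,5))),g(5,7)).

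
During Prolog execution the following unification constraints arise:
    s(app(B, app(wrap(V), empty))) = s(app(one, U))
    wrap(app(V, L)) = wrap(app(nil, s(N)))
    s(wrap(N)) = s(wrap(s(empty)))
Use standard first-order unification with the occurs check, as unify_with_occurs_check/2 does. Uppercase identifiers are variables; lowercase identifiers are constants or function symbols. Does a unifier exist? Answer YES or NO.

Decompose s/1: app(B, app(wrap(V), empty)) = app(one, U).
Decompose app/2: B = one,  app(wrap(V), empty) = U.
Bind B := one; no other remaining equation mentions B.
Bind U := app(wrap(V), empty); no other remaining equation mentions U.
Decompose wrap/1: app(V, L) = app(nil, s(N)).
Decompose app/2: V = nil,  L = s(N).
Bind V := nil; no other remaining equation mentions V. Substituting into the earlier binding gives U := app(wrap(nil), empty).
Bind L := s(N); no other remaining equation mentions L.
Decompose s/1: wrap(N) = wrap(s(empty)).
Decompose wrap/1: N = s(empty).
Bind N := s(empty). Substituting into the earlier binding gives L := s(s(empty)).
No equations remain and no clash or occurs-check failure arose, so a unifier exists.

YES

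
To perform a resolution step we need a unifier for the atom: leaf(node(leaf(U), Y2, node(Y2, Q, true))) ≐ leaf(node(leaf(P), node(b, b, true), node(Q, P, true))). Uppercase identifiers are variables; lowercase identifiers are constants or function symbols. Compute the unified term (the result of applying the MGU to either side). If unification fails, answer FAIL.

leaf(node(leaf(node(b, b, true)), node(b, b, true), node(node(b, b, true), node(b, b, true), true)))

Decompose leaf/1: node(leaf(U), Y2, node(Y2, Q, true)) ≐ node(leaf(P), node(b, b, true), node(Q, P, true)).
Decompose node/3: leaf(U) ≐ leaf(P),  Y2 ≐ node(b, b, true),  node(Y2, Q, true) ≐ node(Q, P, true).
Decompose leaf/1: U ≐ P.
Bind U := P; no other remaining equation mentions U.
Bind Y2 := node(b, b, true); substituting into the remaining equation gives: node(node(b, b, true), Q, true) ≐ node(Q, P, true).
Decompose node/3: node(b, b, true) ≐ Q,  Q ≐ P,  true ≐ true.
Bind Q := node(b, b, true); substituting into the one remaining equation that mentions Q gives: node(b, b, true) ≐ P.
Bind P := node(b, b, true); no other remaining equation mentions P. Substituting into the earlier binding gives U := node(b, b, true).
Delete trivial equation true ≐ true.
Applying the MGU to either side gives leaf(node(leaf(node(b, b, true)), node(b, b, true), node(node(b, b, true), node(b, b, true), true))).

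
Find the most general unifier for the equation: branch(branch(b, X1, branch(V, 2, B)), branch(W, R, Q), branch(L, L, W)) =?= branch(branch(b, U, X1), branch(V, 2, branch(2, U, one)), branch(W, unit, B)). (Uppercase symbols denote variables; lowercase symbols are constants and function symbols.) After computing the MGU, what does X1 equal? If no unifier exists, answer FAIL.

branch(unit, 2, unit)

Decompose branch/3: branch(b, X1, branch(V, 2, B)) =?= branch(b, U, X1),  branch(W, R, Q) =?= branch(V, 2, branch(2, U, one)),  branch(L, L, W) =?= branch(W, unit, B).
Decompose branch/3: b =?= b,  X1 =?= U,  branch(V, 2, B) =?= X1.
Delete trivial equation b =?= b.
Bind X1 := U; substituting into the one remaining equation that mentions X1 gives: branch(V, 2, B) =?= U.
Bind U := branch(V, 2, B); substituting into the one remaining equation that mentions U gives: branch(W, R, Q) =?= branch(V, 2, branch(2, branch(V, 2, B), one)). Substituting into the earlier binding gives X1 := branch(V, 2, B).
Decompose branch/3: W =?= V,  R =?= 2,  Q =?= branch(2, branch(V, 2, B), one).
Bind W := V; substituting into the one remaining equation that mentions W gives: branch(L, L, V) =?= branch(V, unit, B).
Bind R := 2; no other remaining equation mentions R.
Bind Q := branch(2, branch(V, 2, B), one); no other remaining equation mentions Q.
Decompose branch/3: L =?= V,  L =?= unit,  V =?= B.
Bind L := V; substituting into the one remaining equation that mentions L gives: V =?= unit.
Bind V := unit; substituting into the remaining equation gives: unit =?= B. Substituting into the earlier bindings gives X1 := branch(unit, 2, B), U := branch(unit, 2, B), W := unit, Q := branch(2, branch(unit, 2, B), one), L := unit.
Bind B := unit. Substituting into the earlier bindings gives X1 := branch(unit, 2, unit), U := branch(unit, 2, unit), Q := branch(2, branch(unit, 2, unit), one).
MGU = { X1 := branch(unit, 2, unit), U := branch(unit, 2, unit), W := unit, R := 2, Q := branch(2, branch(unit, 2, unit), one), L := unit, V := unit, B := unit }, so X1 := branch(unit, 2, unit).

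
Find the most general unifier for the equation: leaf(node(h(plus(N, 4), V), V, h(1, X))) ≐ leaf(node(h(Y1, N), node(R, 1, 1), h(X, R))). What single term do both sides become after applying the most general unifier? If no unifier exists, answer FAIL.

Decompose leaf/1: node(h(plus(N, 4), V), V, h(1, X)) ≐ node(h(Y1, N), node(R, 1, 1), h(X, R)).
Decompose node/3: h(plus(N, 4), V) ≐ h(Y1, N),  V ≐ node(R, 1, 1),  h(1, X) ≐ h(X, R).
Decompose h/2: plus(N, 4) ≐ Y1,  V ≐ N.
Bind Y1 := plus(N, 4); no other remaining equation mentions Y1.
Bind V := N; substituting into the one remaining equation that mentions V gives: N ≐ node(R, 1, 1).
Bind N := node(R, 1, 1); no other remaining equation mentions N. Substituting into the earlier bindings gives Y1 := plus(node(R, 1, 1), 4), V := node(R, 1, 1).
Decompose h/2: 1 ≐ X,  X ≐ R.
Bind X := 1; substituting into the remaining equation gives: 1 ≐ R.
Bind R := 1. Substituting into the earlier bindings gives Y1 := plus(node(1, 1, 1), 4), V := node(1, 1, 1), N := node(1, 1, 1).
Applying the MGU to either side gives leaf(node(h(plus(node(1, 1, 1), 4), node(1, 1, 1)), node(1, 1, 1), h(1, 1))).

leaf(node(h(plus(node(1, 1, 1), 4), node(1, 1, 1)), node(1, 1, 1), h(1, 1)))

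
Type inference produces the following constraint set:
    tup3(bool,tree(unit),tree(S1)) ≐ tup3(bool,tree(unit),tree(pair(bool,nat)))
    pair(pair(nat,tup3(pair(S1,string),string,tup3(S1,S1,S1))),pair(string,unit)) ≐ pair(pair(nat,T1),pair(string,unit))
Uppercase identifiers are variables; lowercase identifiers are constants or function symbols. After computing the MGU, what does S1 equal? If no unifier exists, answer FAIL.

Decompose tup3/3: bool ≐ bool,  tree(unit) ≐ tree(unit),  tree(S1) ≐ tree(pair(bool,nat)).
Delete trivial equation bool ≐ bool.
Delete trivial equation tree(unit) ≐ tree(unit).
Decompose tree/1: S1 ≐ pair(bool,nat).
Bind S1 := pair(bool,nat); substituting into the remaining equation gives: pair(pair(nat,tup3(pair(pair(bool,nat),string),string,tup3(pair(bool,nat),pair(bool,nat),pair(bool,nat)))),pair(string,unit)) ≐ pair(pair(nat,T1),pair(string,unit)).
Decompose pair/2: pair(nat,tup3(pair(pair(bool,nat),string),string,tup3(pair(bool,nat),pair(bool,nat),pair(bool,nat)))) ≐ pair(nat,T1),  pair(string,unit) ≐ pair(string,unit).
Decompose pair/2: nat ≐ nat,  tup3(pair(pair(bool,nat),string),string,tup3(pair(bool,nat),pair(bool,nat),pair(bool,nat))) ≐ T1.
Delete trivial equation nat ≐ nat.
Bind T1 := tup3(pair(pair(bool,nat),string),string,tup3(pair(bool,nat),pair(bool,nat),pair(bool,nat))); no other remaining equation mentions T1.
Delete trivial equation pair(string,unit) ≐ pair(string,unit).
MGU = { S1 := pair(bool,nat), T1 := tup3(pair(pair(bool,nat),string),string,tup3(pair(bool,nat),pair(bool,nat),pair(bool,nat))) }, so S1 := pair(bool,nat).

pair(bool,nat)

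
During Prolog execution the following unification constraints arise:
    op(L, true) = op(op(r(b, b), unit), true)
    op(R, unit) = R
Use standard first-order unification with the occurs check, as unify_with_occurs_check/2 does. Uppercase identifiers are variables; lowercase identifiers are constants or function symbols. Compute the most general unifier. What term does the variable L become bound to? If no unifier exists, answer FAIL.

FAIL

Decompose op/2: L = op(r(b, b), unit),  true = true.
Bind L := op(r(b, b), unit); no other remaining equation mentions L.
Delete trivial equation true = true.
Occurs check fails: R occurs in op(R, unit); the equation R = op(R, unit) has no finite solution.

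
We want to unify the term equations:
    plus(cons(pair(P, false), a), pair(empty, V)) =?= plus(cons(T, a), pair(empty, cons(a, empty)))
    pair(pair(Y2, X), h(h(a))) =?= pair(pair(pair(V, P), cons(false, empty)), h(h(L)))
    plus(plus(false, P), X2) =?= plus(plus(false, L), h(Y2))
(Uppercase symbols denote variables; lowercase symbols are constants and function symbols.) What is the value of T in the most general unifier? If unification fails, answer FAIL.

pair(a, false)

Decompose plus/2: cons(pair(P, false), a) =?= cons(T, a),  pair(empty, V) =?= pair(empty, cons(a, empty)).
Decompose cons/2: pair(P, false) =?= T,  a =?= a.
Bind T := pair(P, false); no other remaining equation mentions T.
Delete trivial equation a =?= a.
Decompose pair/2: empty =?= empty,  V =?= cons(a, empty).
Delete trivial equation empty =?= empty.
Bind V := cons(a, empty); substituting into the one remaining equation that mentions V gives: pair(pair(Y2, X), h(h(a))) =?= pair(pair(pair(cons(a, empty), P), cons(false, empty)), h(h(L))).
Decompose pair/2: pair(Y2, X) =?= pair(pair(cons(a, empty), P), cons(false, empty)),  h(h(a)) =?= h(h(L)).
Decompose pair/2: Y2 =?= pair(cons(a, empty), P),  X =?= cons(false, empty).
Bind Y2 := pair(cons(a, empty), P); substituting into the one remaining equation that mentions Y2 gives: plus(plus(false, P), X2) =?= plus(plus(false, L), h(pair(cons(a, empty), P))).
Bind X := cons(false, empty); no other remaining equation mentions X.
Decompose h/1: h(a) =?= h(L).
Decompose h/1: a =?= L.
Bind L := a; substituting into the remaining equation gives: plus(plus(false, P), X2) =?= plus(plus(false, a), h(pair(cons(a, empty), P))).
Decompose plus/2: plus(false, P) =?= plus(false, a),  X2 =?= h(pair(cons(a, empty), P)).
Decompose plus/2: false =?= false,  P =?= a.
Delete trivial equation false =?= false.
Bind P := a; substituting into the remaining equation gives: X2 =?= h(pair(cons(a, empty), a)). Substituting into the earlier bindings gives T := pair(a, false), Y2 := pair(cons(a, empty), a).
Bind X2 := h(pair(cons(a, empty), a)).
MGU = { T := pair(a, false), V := cons(a, empty), Y2 := pair(cons(a, empty), a), X := cons(false, empty), L := a, P := a, X2 := h(pair(cons(a, empty), a)) }, so T := pair(a, false).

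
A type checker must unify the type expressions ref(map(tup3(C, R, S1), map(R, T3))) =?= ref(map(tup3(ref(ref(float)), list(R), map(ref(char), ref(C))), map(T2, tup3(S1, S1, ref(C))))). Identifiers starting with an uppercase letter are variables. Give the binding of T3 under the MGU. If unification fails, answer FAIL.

Decompose ref/1: map(tup3(C, R, S1), map(R, T3)) =?= map(tup3(ref(ref(float)), list(R), map(ref(char), ref(C))), map(T2, tup3(S1, S1, ref(C)))).
Decompose map/2: tup3(C, R, S1) =?= tup3(ref(ref(float)), list(R), map(ref(char), ref(C))),  map(R, T3) =?= map(T2, tup3(S1, S1, ref(C))).
Decompose tup3/3: C =?= ref(ref(float)),  R =?= list(R),  S1 =?= map(ref(char), ref(C)).
Bind C := ref(ref(float)); substituting into the 2 remaining equations that mention C gives: S1 =?= map(ref(char), ref(ref(ref(float)))),  map(R, T3) =?= map(T2, tup3(S1, S1, ref(ref(ref(float))))).
Occurs check fails: R occurs in list(R); the equation R =?= list(R) has no finite solution.

FAIL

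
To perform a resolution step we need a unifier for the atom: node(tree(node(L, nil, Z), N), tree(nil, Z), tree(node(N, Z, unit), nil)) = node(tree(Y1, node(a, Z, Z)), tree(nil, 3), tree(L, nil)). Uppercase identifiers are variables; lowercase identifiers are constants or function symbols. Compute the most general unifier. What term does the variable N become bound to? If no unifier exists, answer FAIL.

Decompose node/3: tree(node(L, nil, Z), N) = tree(Y1, node(a, Z, Z)),  tree(nil, Z) = tree(nil, 3),  tree(node(N, Z, unit), nil) = tree(L, nil).
Decompose tree/2: node(L, nil, Z) = Y1,  N = node(a, Z, Z).
Bind Y1 := node(L, nil, Z); no other remaining equation mentions Y1.
Bind N := node(a, Z, Z); substituting into the one remaining equation that mentions N gives: tree(node(node(a, Z, Z), Z, unit), nil) = tree(L, nil).
Decompose tree/2: nil = nil,  Z = 3.
Delete trivial equation nil = nil.
Bind Z := 3; substituting into the remaining equation gives: tree(node(node(a, 3, 3), 3, unit), nil) = tree(L, nil). Substituting into the earlier bindings gives Y1 := node(L, nil, 3), N := node(a, 3, 3).
Decompose tree/2: node(node(a, 3, 3), 3, unit) = L,  nil = nil.
Bind L := node(node(a, 3, 3), 3, unit); no other remaining equation mentions L. Substituting into the earlier binding gives Y1 := node(node(node(a, 3, 3), 3, unit), nil, 3).
Delete trivial equation nil = nil.
MGU = { Y1 -> node(node(node(a, 3, 3), 3, unit), nil, 3), N -> node(a, 3, 3), Z -> 3, L -> node(node(a, 3, 3), 3, unit) }, so N -> node(a, 3, 3).

node(a, 3, 3)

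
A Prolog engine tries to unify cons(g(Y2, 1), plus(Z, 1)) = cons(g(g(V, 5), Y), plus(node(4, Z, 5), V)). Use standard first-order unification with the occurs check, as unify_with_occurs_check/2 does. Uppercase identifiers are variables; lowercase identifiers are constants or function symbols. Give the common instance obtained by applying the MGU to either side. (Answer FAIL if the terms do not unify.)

FAIL

Decompose cons/2: g(Y2, 1) = g(g(V, 5), Y),  plus(Z, 1) = plus(node(4, Z, 5), V).
Decompose g/2: Y2 = g(V, 5),  1 = Y.
Bind Y2 := g(V, 5); no other remaining equation mentions Y2.
Bind Y := 1; no other remaining equation mentions Y.
Decompose plus/2: Z = node(4, Z, 5),  1 = V.
Occurs check fails: Z occurs in node(4, Z, 5); the equation Z = node(4, Z, 5) has no finite solution.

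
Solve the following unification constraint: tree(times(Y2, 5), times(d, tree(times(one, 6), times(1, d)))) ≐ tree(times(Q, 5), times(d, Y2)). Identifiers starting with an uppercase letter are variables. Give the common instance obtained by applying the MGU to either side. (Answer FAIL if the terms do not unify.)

tree(times(tree(times(one, 6), times(1, d)), 5), times(d, tree(times(one, 6), times(1, d))))

Decompose tree/2: times(Y2, 5) ≐ times(Q, 5),  times(d, tree(times(one, 6), times(1, d))) ≐ times(d, Y2).
Decompose times/2: Y2 ≐ Q,  5 ≐ 5.
Bind Y2 := Q; substituting into the one remaining equation that mentions Y2 gives: times(d, tree(times(one, 6), times(1, d))) ≐ times(d, Q).
Delete trivial equation 5 ≐ 5.
Decompose times/2: d ≐ d,  tree(times(one, 6), times(1, d)) ≐ Q.
Delete trivial equation d ≐ d.
Bind Q := tree(times(one, 6), times(1, d)). Substituting into the earlier binding gives Y2 := tree(times(one, 6), times(1, d)).
Applying the MGU to either side gives tree(times(tree(times(one, 6), times(1, d)), 5), times(d, tree(times(one, 6), times(1, d)))).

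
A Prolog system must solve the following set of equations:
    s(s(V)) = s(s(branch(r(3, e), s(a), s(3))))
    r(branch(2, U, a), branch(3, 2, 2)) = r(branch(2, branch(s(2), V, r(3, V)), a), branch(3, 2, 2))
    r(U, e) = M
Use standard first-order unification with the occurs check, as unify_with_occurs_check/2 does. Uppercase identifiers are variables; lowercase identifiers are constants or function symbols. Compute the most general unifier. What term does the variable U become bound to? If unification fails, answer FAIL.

branch(s(2), branch(r(3, e), s(a), s(3)), r(3, branch(r(3, e), s(a), s(3))))

Decompose s/1: s(V) = s(branch(r(3, e), s(a), s(3))).
Decompose s/1: V = branch(r(3, e), s(a), s(3)).
Bind V := branch(r(3, e), s(a), s(3)); substituting into the one remaining equation that mentions V gives: r(branch(2, U, a), branch(3, 2, 2)) = r(branch(2, branch(s(2), branch(r(3, e), s(a), s(3)), r(3, branch(r(3, e), s(a), s(3)))), a), branch(3, 2, 2)).
Decompose r/2: branch(2, U, a) = branch(2, branch(s(2), branch(r(3, e), s(a), s(3)), r(3, branch(r(3, e), s(a), s(3)))), a),  branch(3, 2, 2) = branch(3, 2, 2).
Decompose branch/3: 2 = 2,  U = branch(s(2), branch(r(3, e), s(a), s(3)), r(3, branch(r(3, e), s(a), s(3)))),  a = a.
Delete trivial equation 2 = 2.
Bind U := branch(s(2), branch(r(3, e), s(a), s(3)), r(3, branch(r(3, e), s(a), s(3)))); substituting into the one remaining equation that mentions U gives: r(branch(s(2), branch(r(3, e), s(a), s(3)), r(3, branch(r(3, e), s(a), s(3)))), e) = M.
Delete trivial equation a = a.
Delete trivial equation branch(3, 2, 2) = branch(3, 2, 2).
Bind M := r(branch(s(2), branch(r(3, e), s(a), s(3)), r(3, branch(r(3, e), s(a), s(3)))), e).
MGU = { V -> branch(r(3, e), s(a), s(3)), U -> branch(s(2), branch(r(3, e), s(a), s(3)), r(3, branch(r(3, e), s(a), s(3)))), M -> r(branch(s(2), branch(r(3, e), s(a), s(3)), r(3, branch(r(3, e), s(a), s(3)))), e) }, so U -> branch(s(2), branch(r(3, e), s(a), s(3)), r(3, branch(r(3, e), s(a), s(3)))).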